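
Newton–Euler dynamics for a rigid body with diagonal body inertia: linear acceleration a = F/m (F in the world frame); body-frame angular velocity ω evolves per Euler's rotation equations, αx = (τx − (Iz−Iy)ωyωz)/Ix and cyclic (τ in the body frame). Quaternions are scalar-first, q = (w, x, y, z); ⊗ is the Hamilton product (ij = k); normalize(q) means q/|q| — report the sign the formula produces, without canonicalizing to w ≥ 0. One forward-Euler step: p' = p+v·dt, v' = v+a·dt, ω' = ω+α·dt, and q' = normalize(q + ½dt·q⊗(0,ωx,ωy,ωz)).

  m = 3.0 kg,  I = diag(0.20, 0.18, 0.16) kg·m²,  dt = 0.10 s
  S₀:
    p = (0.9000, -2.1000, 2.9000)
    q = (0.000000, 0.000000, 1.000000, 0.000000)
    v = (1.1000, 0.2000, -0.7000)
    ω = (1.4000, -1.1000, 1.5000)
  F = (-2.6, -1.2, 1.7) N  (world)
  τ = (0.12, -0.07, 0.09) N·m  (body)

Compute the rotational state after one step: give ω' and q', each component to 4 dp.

ω' = (1.4435, -1.1856, 1.5370)
q' = (0.0546, 0.0745, 0.9933, -0.0695)

α = I⁻¹(τ − ω×Iω) = (0.4350, -0.8556, 0.3700)
ω' = ω + α·dt = (1.4435, -1.1856, 1.5370)
q⊗(0,ω) = (1.1000000, 1.5000000, 0.0000000, -1.4000000)
updated quaternion q' = (0.0546, 0.0745, 0.9933, -0.0695)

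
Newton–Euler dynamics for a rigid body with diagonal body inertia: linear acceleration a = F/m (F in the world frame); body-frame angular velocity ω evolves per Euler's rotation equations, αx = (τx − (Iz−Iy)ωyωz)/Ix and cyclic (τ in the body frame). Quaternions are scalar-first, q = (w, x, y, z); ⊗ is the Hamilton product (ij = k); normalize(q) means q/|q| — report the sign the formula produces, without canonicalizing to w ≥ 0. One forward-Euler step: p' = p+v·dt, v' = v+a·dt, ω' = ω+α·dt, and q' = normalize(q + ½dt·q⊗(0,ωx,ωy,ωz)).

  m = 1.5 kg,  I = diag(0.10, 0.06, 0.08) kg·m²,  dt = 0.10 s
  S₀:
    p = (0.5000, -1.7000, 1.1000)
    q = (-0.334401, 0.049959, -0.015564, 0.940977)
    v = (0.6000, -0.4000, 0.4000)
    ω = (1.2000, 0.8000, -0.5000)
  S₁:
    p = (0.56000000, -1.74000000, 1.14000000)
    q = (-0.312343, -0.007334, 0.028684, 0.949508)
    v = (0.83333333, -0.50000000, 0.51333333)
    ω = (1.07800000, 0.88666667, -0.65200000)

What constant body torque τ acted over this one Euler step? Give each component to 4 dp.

τ = (-0.1300, 0.0400, -0.1600)

rate change Δω = (-0.12200000, 0.08666667, -0.15200000)
applied torque τ = (-0.1300, 0.0400, -0.1600)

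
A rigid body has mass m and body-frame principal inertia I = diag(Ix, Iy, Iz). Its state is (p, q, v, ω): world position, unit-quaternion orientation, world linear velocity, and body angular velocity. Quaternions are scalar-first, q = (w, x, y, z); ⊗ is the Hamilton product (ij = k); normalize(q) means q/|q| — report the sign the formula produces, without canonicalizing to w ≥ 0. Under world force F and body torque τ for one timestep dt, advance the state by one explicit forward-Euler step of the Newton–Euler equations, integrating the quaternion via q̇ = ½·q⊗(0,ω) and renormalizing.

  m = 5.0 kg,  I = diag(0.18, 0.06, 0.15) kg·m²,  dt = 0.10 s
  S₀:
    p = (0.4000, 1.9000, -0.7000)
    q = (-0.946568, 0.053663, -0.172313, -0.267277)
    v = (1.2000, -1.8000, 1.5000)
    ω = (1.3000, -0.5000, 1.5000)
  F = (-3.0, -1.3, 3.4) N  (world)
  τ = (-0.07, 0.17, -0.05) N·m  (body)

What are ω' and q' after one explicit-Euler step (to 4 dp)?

ω' = (1.2986, -0.3142, 1.4147)
q' = (-0.9295, -0.0273, -0.1692, -0.3267)

gyro term ω×Iω = (-0.0675, 0.0585, 0.0780)
α = I⁻¹(τ − ω×Iω) = (-0.0139, 1.8583, -0.8533)
ω' = ω + α·dt = (1.2986, -0.3142, 1.4147)
2q̇ = q⊗(0,ω) = (0.2449971, -1.6226464, 0.0453294, -1.2226766)
q + ½dt·q⊗(0,ω), renormalized = (-0.9295, -0.0273, -0.1692, -0.3267)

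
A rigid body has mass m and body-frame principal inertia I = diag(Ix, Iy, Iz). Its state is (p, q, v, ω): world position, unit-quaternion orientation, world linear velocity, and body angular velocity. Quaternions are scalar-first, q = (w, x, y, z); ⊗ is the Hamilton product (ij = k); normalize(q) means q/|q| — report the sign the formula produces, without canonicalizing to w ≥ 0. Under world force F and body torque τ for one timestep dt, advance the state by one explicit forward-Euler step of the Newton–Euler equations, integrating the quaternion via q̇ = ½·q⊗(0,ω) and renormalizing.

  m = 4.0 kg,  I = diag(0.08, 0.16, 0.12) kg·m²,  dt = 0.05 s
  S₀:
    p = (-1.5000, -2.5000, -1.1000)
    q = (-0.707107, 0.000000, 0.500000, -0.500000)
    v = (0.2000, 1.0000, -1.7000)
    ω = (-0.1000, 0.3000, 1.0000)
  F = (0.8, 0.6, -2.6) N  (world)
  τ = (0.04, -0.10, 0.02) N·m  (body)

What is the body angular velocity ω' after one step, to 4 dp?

ω' = (-0.0675, 0.2675, 1.0093)

(τ − ω×Iω)/I = (0.6500, -0.6500, 0.1867)
ω' = ω + α·dt = (-0.0675, 0.2675, 1.0093)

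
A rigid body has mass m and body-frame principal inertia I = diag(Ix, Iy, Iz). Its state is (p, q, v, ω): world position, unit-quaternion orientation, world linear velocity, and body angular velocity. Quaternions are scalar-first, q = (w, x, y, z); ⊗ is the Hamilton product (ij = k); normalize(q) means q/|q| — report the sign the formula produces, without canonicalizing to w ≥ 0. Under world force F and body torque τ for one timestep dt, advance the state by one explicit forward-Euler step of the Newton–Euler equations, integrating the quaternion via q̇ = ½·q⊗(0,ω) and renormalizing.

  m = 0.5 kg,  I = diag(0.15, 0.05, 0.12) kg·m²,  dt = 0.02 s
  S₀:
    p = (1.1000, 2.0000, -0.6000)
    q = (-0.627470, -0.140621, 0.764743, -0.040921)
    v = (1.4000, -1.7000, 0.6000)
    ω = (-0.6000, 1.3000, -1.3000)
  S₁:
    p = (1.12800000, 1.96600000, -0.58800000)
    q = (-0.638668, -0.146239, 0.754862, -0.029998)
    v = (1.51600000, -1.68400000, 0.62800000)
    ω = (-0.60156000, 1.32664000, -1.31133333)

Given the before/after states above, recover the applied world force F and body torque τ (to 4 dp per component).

F = (2.9000, 0.4000, 0.7000)
τ = (-0.1300, 0.0900, 0.0100)

Δv = v₁−v₀ = (0.11600000, 0.01600000, 0.02800000)
m·(v₁−v₀)/dt = (2.9000, 0.4000, 0.7000)
ω₁ − ω₀ = (-0.00156000, 0.02664000, -0.01133333)
τ = I·(Δω/dt) + ω₀×(Iω₀) = (-0.1300, 0.0900, 0.0100)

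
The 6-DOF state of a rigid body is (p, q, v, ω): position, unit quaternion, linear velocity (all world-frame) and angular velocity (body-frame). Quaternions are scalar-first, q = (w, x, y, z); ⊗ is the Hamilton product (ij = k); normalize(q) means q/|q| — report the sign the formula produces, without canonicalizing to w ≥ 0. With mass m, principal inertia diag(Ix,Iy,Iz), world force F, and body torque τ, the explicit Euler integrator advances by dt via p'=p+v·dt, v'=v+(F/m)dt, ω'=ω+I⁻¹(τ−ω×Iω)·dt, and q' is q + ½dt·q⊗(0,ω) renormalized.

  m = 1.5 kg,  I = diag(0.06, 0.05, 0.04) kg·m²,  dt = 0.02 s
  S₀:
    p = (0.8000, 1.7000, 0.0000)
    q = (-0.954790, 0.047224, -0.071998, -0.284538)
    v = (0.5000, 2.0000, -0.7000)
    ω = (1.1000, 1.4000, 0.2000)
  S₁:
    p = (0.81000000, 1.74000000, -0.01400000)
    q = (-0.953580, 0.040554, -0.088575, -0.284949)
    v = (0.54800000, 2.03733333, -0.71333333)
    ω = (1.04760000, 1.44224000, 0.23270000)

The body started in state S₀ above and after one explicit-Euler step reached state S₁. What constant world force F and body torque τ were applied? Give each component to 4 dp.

ω₁ − ω₀ = (-0.05240000, 0.04224000, 0.03270000)
gyro term ω₀×Iω₀ = (-0.0028, 0.0044, -0.0154)
applied torque τ = (-0.1600, 0.1100, 0.0500)
v₁ − v₀ = (0.04800000, 0.03733333, -0.01333333)
applied force F = (3.6000, 2.8000, -1.0000)

F = (3.6000, 2.8000, -1.0000)
τ = (-0.1600, 0.1100, 0.0500)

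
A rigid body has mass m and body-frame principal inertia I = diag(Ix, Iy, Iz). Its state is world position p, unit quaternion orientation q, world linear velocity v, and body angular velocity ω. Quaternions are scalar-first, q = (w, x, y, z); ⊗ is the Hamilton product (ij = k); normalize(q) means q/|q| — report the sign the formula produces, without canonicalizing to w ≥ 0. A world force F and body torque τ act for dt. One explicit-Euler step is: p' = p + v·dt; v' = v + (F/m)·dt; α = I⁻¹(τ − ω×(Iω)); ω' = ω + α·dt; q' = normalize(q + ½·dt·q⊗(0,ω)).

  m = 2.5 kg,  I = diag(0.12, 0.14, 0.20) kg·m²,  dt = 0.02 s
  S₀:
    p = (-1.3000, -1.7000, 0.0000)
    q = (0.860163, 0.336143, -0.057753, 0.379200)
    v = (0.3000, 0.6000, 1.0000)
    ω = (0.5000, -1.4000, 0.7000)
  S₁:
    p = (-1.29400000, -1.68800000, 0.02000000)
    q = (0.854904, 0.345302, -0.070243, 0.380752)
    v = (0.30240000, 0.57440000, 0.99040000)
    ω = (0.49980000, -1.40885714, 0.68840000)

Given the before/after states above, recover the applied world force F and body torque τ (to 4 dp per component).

rate change Δω = (-0.00020000, -0.00885714, -0.01160000)
applied torque τ = (-0.0600, -0.0900, -0.1300)
velocity change Δv = (0.00240000, -0.02560000, -0.00960000)
applied force F = (0.3000, -3.2000, -1.2000)

F = (0.3000, -3.2000, -1.2000)
τ = (-0.0600, -0.0900, -0.1300)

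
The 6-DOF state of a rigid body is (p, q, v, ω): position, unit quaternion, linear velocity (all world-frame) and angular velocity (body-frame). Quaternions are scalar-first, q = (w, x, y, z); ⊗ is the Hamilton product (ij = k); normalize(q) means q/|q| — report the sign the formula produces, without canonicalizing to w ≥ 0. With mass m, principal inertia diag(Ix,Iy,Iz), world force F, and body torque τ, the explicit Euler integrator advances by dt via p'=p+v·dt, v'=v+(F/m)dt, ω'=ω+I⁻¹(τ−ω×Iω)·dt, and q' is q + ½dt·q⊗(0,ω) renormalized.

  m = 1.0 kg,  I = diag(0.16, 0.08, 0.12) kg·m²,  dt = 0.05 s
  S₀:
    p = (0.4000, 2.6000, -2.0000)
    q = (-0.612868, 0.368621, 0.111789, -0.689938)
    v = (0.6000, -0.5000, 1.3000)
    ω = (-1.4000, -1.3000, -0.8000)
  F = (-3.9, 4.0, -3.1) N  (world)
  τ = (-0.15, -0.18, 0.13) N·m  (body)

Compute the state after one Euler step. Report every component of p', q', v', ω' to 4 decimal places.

p' = (0.4300, 2.5750, -1.9350)
q' = (-0.6093, 0.3649, 0.1630, -0.6848)
v' = (0.4050, -0.3000, 1.1450)
ω' = (-1.4599, -1.4405, -0.6852)

angular accel α = (-1.1975, -2.8100, 2.2967)
ω' = ω + α·dt = (-1.4599, -1.4405, -0.6852)
2q̇ = q⊗(0,ω) = (0.1094447, -0.1283354, 2.0575384, 0.1675917)
updated quaternion q' = (-0.6093, 0.3649, 0.1630, -0.6848)
p + v·dt = (0.4300, 2.5750, -1.9350)
v' = v + a·dt = (0.4050, -0.3000, 1.1450)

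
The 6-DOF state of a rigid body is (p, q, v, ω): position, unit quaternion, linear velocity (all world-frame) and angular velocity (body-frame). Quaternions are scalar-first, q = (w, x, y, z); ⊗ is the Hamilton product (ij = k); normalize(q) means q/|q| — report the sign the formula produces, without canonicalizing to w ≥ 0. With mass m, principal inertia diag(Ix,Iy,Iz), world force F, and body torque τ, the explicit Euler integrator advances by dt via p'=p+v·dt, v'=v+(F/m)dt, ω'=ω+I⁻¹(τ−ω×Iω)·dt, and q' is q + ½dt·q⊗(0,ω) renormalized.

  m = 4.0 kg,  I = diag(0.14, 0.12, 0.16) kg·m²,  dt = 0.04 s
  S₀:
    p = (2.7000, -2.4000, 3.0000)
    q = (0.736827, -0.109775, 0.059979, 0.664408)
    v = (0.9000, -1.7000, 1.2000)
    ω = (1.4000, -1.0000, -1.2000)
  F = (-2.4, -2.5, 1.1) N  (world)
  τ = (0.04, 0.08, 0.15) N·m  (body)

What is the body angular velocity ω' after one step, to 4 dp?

angular accel α = (-0.0571, 0.3867, 0.7625)
ω' = ω + α·dt = (1.3977, -0.9845, -1.1695)

ω' = (1.3977, -0.9845, -1.1695)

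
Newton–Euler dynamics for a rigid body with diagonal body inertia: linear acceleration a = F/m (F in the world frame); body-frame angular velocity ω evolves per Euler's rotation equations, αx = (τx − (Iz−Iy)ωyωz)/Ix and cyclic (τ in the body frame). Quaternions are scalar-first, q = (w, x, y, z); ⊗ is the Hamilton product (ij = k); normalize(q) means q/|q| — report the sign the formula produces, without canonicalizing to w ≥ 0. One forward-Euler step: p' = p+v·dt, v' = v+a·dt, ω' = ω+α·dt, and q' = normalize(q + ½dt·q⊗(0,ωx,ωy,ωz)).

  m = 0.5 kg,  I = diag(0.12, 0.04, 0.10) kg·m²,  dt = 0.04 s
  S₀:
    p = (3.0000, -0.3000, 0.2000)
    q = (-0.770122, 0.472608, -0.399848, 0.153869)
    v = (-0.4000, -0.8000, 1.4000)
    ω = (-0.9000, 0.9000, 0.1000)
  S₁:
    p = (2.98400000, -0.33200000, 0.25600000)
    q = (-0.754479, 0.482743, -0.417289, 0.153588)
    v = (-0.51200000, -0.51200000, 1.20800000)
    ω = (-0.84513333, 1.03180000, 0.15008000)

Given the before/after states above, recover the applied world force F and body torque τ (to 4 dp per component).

F = (-1.4000, 3.6000, -2.4000)
τ = (0.1700, 0.1300, 0.1900)

Δv = v₁−v₀ = (-0.11200000, 0.28800000, -0.19200000)
m·(v₁−v₀)/dt = (-1.4000, 3.6000, -2.4000)
rate change Δω = (0.05486667, 0.13180000, 0.05008000)
gyro term ω₀×Iω₀ = (0.0054, -0.0018, 0.0648)
I·α + gyro = (0.1700, 0.1300, 0.1900)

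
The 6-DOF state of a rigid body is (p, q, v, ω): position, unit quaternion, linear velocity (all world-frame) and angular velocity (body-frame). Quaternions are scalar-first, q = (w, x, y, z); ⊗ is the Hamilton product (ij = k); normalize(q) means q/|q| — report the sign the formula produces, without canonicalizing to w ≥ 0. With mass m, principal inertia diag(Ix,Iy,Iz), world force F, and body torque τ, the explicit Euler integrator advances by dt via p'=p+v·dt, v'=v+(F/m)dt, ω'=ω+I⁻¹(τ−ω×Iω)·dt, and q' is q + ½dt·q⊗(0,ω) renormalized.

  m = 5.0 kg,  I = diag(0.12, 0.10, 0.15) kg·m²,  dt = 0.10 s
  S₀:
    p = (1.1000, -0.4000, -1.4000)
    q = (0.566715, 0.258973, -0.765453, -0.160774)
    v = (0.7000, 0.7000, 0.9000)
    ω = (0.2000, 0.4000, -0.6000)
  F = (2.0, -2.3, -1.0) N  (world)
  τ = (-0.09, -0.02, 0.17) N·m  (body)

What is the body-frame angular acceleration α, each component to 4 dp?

α = (-0.6500, -0.2360, 1.1440)

precession coupling ω×(Iω) = (-0.0120, 0.0036, -0.0016)
angular accel α = (-0.6500, -0.2360, 1.1440)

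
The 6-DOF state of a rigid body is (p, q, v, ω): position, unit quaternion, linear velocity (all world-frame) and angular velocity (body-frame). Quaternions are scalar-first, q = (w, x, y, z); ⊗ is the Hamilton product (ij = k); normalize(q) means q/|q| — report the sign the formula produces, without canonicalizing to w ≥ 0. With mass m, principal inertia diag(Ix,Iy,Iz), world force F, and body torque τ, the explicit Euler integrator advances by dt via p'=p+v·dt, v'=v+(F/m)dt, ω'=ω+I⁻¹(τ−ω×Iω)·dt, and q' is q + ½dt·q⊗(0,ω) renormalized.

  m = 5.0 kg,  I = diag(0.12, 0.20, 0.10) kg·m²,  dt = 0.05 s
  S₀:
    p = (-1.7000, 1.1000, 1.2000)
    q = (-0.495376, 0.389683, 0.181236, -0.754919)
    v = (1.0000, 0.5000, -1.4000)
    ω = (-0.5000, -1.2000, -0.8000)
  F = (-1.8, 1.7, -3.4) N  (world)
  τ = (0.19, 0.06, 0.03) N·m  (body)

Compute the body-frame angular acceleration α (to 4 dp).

α = (2.3833, 0.2600, -0.1800)

gyro term ω×Iω = (-0.0960, 0.0080, 0.0480)
(τ − ω×Iω)/I = (2.3833, 0.2600, -0.1800)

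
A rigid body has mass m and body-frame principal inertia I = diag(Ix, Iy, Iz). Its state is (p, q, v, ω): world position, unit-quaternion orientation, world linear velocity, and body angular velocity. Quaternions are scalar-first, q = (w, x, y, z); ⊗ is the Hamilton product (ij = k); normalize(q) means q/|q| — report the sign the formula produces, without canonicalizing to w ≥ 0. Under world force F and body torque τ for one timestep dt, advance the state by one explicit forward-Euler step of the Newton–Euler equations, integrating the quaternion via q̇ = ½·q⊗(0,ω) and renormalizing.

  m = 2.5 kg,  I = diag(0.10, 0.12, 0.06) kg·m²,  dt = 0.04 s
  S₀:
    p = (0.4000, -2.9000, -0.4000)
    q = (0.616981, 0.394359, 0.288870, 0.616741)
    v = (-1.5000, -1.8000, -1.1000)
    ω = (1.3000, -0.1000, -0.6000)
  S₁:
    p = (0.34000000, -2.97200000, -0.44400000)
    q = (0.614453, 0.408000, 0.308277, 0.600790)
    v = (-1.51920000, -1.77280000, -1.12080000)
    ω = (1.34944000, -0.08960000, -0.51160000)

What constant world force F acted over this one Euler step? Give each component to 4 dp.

Δv = v₁−v₀ = (-0.01920000, 0.02720000, -0.02080000)
F = m·Δv/dt = (-1.2000, 1.7000, -1.3000)

F = (-1.2000, 1.7000, -1.3000)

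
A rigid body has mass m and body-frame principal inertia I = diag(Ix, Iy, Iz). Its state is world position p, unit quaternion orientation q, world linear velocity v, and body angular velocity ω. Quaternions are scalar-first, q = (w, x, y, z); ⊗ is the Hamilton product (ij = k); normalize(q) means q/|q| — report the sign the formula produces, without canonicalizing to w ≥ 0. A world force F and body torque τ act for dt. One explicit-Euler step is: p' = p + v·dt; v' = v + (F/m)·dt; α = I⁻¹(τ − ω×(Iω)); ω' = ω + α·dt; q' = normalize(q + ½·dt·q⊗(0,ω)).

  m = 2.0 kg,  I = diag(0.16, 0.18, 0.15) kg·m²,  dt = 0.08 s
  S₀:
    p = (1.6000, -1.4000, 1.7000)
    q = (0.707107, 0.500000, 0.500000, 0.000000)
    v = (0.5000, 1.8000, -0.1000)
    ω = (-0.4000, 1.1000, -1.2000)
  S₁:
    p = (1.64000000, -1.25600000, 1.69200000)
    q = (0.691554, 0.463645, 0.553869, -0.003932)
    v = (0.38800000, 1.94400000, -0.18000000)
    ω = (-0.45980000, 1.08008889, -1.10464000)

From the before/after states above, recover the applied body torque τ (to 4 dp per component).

rate change Δω = (-0.05980000, -0.01991111, 0.09536000)
gyro term ω₀×Iω₀ = (0.0396, 0.0048, -0.0088)
I·α + gyro = (-0.0800, -0.0400, 0.1700)

τ = (-0.0800, -0.0400, 0.1700)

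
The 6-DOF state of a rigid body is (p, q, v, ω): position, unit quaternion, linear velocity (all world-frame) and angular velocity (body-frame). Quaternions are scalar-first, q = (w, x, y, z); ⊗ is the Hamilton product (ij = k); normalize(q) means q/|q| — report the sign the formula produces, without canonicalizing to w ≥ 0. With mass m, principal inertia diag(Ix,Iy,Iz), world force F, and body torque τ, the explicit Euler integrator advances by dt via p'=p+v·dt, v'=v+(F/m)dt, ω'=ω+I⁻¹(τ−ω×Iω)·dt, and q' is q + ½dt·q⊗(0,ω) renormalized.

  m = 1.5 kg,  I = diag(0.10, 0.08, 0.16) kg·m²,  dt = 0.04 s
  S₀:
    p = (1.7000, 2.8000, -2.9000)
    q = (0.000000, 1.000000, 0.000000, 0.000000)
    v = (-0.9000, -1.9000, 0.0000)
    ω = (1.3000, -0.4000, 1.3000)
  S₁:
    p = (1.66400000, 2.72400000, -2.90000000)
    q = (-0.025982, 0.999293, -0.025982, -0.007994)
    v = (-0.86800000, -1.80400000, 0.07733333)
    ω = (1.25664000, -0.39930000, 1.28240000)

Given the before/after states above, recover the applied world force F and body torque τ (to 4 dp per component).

rate change Δω = (-0.04336000, 0.00070000, -0.01760000)
ω₀×(Iω₀) = (-0.0416, -0.1014, 0.0104)
τ = I·(Δω/dt) + ω₀×(Iω₀) = (-0.1500, -0.1000, -0.0600)
Δv = v₁−v₀ = (0.03200000, 0.09600000, 0.07733333)
F = m·Δv/dt = (1.2000, 3.6000, 2.9000)

F = (1.2000, 3.6000, 2.9000)
τ = (-0.1500, -0.1000, -0.0600)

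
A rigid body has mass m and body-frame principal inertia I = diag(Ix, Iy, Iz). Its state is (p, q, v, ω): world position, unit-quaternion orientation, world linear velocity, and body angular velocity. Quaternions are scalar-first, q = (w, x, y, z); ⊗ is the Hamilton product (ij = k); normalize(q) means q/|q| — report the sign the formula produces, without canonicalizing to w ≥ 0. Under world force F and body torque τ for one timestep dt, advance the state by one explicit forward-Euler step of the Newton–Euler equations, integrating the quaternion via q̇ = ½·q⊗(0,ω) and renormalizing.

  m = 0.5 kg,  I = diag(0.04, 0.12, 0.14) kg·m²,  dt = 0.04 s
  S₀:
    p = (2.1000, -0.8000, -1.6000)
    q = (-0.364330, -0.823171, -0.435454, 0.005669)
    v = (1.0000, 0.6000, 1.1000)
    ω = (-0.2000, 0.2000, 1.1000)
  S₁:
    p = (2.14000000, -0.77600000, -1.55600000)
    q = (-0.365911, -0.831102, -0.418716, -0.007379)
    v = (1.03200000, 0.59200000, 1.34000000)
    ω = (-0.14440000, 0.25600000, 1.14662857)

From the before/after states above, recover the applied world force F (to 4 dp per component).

Δv = v₁−v₀ = (0.03200000, -0.00800000, 0.24000000)
m·(v₁−v₀)/dt = (0.4000, -0.1000, 3.0000)

F = (0.4000, -0.1000, 3.0000)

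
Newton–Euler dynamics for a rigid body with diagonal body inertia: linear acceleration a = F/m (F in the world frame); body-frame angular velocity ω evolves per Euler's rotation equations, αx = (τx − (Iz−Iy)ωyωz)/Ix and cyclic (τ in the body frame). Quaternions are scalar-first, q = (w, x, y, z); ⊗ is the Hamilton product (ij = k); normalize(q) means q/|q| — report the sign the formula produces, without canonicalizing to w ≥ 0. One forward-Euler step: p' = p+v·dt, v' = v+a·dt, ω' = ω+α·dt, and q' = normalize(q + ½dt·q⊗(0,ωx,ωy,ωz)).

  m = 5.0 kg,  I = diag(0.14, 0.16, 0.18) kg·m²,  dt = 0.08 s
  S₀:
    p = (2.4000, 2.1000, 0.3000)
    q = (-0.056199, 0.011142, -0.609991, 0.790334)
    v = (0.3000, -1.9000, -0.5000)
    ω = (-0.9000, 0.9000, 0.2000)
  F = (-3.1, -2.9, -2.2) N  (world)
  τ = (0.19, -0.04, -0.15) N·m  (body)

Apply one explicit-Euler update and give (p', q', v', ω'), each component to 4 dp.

p' = (2.4240, 1.9480, 0.2600)
q' = (-0.0401, -0.0201, -0.6397, 0.7673)
v' = (0.2504, -1.9464, -0.5352)
ω' = (-0.7935, 0.8764, 0.1405)

p' = p + v·dt = (2.4240, 1.9480, 0.2600)
v' = v + a·dt = (0.2504, -1.9464, -0.5352)
precession coupling ω×(Iω) = (0.0036, 0.0072, -0.0162)
(τ − ω×Iω)/I = (1.3314, -0.2950, -0.7433)
ω' = ω + α·dt = (-0.7935, 0.8764, 0.1405)
2q̇ = q⊗(0,ω) = (0.4009529, -0.7827197, -0.7641081, -0.5502039)
updated quaternion q' = (-0.0401, -0.0201, -0.6397, 0.7673)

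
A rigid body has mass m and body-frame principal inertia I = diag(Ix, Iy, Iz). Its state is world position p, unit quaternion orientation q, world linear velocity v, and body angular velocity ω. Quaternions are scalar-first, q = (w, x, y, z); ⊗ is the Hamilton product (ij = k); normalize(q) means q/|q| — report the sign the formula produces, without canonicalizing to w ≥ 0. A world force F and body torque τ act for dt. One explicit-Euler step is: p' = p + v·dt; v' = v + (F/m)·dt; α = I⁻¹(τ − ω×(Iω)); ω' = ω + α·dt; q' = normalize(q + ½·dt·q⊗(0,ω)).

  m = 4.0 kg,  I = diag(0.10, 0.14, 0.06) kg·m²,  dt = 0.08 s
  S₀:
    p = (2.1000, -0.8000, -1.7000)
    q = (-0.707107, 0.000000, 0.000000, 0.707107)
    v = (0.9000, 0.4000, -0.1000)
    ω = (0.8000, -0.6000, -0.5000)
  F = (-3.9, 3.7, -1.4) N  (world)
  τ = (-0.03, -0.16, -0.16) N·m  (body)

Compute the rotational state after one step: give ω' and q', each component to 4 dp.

(τ − ω×Iω)/I = (-0.0600, -1.0286, -2.3467)
ω + α·dt = (0.7952, -0.6823, -0.6877)
q⊗(0,ω) = (0.3535535, -0.1414214, 0.9899498, 0.3535535)
q' = normalize(q + ½dt·q⊗(0,ω)) = (-0.6923, -0.0057, 0.0396, 0.7205)

ω' = (0.7952, -0.6823, -0.6877)
q' = (-0.6923, -0.0057, 0.0396, 0.7205)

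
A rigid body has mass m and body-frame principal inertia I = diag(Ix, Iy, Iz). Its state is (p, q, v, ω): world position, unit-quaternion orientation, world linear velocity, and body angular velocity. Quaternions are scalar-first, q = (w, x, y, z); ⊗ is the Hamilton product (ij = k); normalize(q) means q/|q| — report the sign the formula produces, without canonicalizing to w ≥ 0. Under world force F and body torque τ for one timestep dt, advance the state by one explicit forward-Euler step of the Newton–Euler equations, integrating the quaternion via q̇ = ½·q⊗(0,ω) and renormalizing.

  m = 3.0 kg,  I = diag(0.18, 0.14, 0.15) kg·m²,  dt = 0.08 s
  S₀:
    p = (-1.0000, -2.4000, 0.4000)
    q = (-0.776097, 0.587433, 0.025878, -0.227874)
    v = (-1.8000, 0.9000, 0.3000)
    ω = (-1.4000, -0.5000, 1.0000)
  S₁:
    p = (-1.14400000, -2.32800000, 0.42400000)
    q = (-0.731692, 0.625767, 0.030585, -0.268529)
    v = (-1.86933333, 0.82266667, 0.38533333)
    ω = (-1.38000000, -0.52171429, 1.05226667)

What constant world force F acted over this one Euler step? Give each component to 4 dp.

F = (-2.6000, -2.9000, 3.2000)

Δv = v₁−v₀ = (-0.06933333, -0.07733333, 0.08533333)
F = m·Δv/dt = (-2.6000, -2.9000, 3.2000)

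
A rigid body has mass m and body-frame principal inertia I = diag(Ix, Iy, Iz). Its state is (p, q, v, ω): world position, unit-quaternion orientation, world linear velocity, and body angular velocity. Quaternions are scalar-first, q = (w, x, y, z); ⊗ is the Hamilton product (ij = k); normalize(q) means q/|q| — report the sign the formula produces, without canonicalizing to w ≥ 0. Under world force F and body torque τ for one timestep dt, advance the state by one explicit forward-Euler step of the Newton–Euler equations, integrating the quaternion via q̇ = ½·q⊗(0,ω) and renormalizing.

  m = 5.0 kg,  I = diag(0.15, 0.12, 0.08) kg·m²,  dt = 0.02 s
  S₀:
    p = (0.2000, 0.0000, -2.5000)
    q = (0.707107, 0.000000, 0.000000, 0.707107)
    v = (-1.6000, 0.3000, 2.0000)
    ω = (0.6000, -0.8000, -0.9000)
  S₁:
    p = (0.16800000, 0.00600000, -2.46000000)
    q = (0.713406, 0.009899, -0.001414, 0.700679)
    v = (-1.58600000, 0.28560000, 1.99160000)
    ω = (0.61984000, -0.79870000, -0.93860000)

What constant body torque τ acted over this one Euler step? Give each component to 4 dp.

τ = (0.1200, -0.0300, -0.1400)

rate change Δω = (0.01984000, 0.00130000, -0.03860000)
gyro term ω₀×Iω₀ = (-0.0288, -0.0378, 0.0144)
applied torque τ = (0.1200, -0.0300, -0.1400)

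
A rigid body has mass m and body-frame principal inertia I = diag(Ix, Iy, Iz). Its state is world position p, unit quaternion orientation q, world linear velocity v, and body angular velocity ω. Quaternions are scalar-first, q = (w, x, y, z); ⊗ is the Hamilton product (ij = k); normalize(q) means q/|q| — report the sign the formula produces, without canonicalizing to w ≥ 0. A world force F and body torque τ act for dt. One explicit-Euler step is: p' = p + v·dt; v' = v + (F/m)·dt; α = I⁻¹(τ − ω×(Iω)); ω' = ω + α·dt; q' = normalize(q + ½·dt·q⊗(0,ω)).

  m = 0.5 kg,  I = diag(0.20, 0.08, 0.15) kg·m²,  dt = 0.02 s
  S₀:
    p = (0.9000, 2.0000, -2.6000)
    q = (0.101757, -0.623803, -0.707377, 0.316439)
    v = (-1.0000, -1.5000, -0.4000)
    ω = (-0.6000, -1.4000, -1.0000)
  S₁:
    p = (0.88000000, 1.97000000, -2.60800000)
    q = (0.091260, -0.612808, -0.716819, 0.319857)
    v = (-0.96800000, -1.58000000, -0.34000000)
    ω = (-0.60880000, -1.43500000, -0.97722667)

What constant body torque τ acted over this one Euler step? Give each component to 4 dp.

τ = (0.0100, -0.1100, 0.0700)

Δω = ω₁−ω₀ = (-0.00880000, -0.03500000, 0.02277333)
applied torque τ = (0.0100, -0.1100, 0.0700)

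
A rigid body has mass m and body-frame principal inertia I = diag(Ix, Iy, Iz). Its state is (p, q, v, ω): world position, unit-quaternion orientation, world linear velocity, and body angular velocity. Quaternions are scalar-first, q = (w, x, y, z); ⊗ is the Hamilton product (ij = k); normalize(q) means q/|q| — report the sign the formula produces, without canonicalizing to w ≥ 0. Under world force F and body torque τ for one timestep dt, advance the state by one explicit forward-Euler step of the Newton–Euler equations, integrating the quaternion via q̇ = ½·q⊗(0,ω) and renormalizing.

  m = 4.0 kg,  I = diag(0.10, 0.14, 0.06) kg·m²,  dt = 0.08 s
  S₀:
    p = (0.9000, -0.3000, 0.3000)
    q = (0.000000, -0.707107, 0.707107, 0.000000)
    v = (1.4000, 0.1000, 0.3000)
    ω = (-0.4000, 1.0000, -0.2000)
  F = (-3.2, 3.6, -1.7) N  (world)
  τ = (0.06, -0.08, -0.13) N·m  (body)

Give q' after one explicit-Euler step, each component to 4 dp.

2q̇ = q⊗(0,ω) = (-0.9899498, -0.1414214, -0.1414214, -0.4242642)
q' = normalize(q + ½dt·q⊗(0,ω)) = (-0.0396, -0.7121, 0.7008, -0.0170)

q' = (-0.0396, -0.7121, 0.7008, -0.0170)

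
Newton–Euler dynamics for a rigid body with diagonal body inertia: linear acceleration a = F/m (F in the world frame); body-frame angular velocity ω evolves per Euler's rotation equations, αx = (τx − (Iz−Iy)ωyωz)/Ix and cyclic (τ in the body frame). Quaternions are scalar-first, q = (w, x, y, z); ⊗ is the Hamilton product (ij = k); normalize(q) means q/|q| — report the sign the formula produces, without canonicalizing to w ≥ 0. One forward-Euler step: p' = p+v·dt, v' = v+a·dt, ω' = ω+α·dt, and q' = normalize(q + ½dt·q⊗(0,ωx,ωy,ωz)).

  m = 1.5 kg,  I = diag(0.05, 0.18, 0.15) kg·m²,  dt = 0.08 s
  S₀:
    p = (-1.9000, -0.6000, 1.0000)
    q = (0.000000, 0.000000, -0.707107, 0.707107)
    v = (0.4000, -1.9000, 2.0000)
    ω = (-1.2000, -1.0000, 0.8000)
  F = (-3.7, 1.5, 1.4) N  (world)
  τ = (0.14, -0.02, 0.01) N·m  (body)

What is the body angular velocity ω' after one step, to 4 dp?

gyro term ω×Iω = (0.0240, 0.0960, 0.1560)
(τ − ω×Iω)/I = (2.3200, -0.6444, -0.9733)
ω' = ω + α·dt = (-1.0144, -1.0516, 0.7221)

ω' = (-1.0144, -1.0516, 0.7221)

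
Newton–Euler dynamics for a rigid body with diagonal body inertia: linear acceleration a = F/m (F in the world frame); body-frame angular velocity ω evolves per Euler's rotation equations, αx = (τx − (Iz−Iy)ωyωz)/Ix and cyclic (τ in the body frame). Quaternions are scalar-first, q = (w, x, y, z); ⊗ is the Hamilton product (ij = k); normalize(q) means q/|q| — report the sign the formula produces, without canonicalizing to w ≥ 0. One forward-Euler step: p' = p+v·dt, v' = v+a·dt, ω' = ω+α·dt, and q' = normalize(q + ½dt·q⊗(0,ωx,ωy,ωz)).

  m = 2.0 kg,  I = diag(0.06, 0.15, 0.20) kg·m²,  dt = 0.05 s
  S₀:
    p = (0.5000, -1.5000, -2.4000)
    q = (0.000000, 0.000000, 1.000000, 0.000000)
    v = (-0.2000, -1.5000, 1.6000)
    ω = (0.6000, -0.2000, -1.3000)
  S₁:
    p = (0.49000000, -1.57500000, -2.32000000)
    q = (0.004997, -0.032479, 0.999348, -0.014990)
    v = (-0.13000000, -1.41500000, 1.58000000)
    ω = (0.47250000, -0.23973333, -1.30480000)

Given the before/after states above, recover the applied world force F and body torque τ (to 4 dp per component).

Δv = v₁−v₀ = (0.07000000, 0.08500000, -0.02000000)
m·(v₁−v₀)/dt = (2.8000, 3.4000, -0.8000)
rate change Δω = (-0.12750000, -0.03973333, -0.00480000)
I·α + gyro = (-0.1400, -0.0100, -0.0300)

F = (2.8000, 3.4000, -0.8000)
τ = (-0.1400, -0.0100, -0.0300)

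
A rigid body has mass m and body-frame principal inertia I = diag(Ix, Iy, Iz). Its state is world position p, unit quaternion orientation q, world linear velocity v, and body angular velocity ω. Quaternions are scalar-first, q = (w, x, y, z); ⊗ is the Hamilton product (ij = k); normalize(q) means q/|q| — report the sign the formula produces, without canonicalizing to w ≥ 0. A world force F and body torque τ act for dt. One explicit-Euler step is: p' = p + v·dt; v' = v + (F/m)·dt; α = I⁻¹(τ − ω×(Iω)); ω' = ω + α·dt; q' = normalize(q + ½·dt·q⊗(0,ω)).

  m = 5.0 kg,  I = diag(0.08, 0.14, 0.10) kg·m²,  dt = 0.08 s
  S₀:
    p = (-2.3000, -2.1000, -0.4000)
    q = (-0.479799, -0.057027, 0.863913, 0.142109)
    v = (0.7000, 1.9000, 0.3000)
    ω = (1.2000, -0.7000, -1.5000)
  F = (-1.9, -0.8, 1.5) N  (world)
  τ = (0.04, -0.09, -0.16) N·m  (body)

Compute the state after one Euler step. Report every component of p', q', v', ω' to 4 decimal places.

p' = (-2.2440, -1.9480, -0.3760)
q' = (-0.4429, -0.1275, 0.8778, 0.1306)
v' = (0.6696, 1.8872, 0.3240)
ω' = (1.2820, -0.7720, -1.5877)

(τ − ω×Iω)/I = (1.0250, -0.9000, -1.0960)
ω' = ω + α·dt = (1.2820, -0.7720, -1.5877)
Hamilton product q⊗(0,ω) = (0.8863350, -1.7721520, 0.4208496, -0.2770782)
q + ½dt·q⊗(0,ω), renormalized = (-0.4429, -0.1275, 0.8778, 0.1306)
a = (-0.3800, -0.1600, 0.3000)
new position p' = (-2.2440, -1.9480, -0.3760)
v + (F/m)dt = (0.6696, 1.8872, 0.3240)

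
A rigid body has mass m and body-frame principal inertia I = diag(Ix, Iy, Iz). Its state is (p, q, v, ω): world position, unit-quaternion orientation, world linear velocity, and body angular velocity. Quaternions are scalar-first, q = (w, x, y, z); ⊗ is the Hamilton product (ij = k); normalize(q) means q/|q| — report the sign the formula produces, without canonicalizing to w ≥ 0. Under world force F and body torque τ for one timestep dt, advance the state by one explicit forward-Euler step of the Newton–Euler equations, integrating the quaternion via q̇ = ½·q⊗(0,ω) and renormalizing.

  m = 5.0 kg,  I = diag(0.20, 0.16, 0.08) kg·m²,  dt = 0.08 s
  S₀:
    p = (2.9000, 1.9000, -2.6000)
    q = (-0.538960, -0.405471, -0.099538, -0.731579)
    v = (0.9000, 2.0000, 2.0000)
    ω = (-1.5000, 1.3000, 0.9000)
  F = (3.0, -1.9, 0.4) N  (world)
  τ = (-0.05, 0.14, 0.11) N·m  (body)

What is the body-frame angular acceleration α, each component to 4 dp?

ω×(Iω) gyroscopic = (-0.0936, -0.1620, 0.0780)
α = I⁻¹(τ − ω×Iω) = (0.2180, 1.8875, 0.4000)

α = (0.2180, 1.8875, 0.4000)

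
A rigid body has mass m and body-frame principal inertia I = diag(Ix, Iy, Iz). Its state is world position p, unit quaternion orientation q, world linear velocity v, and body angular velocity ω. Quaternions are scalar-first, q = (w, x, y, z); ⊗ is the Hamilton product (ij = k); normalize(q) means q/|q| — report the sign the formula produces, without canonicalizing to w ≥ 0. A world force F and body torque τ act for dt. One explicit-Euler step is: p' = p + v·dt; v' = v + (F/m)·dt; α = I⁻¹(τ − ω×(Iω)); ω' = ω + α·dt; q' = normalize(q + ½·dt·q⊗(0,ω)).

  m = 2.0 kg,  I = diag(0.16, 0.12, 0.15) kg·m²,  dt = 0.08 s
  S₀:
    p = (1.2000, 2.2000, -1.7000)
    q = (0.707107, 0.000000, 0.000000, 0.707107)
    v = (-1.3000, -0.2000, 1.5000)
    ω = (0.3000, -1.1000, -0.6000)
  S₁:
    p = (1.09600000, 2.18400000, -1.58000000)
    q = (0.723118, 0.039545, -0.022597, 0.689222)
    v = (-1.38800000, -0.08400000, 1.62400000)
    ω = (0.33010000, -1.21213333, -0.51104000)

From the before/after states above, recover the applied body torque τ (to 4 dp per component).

rate change Δω = (0.03010000, -0.11213333, 0.08896000)
ω₀×(Iω₀) = (0.0198, -0.0018, 0.0132)
τ = I·(Δω/dt) + ω₀×(Iω₀) = (0.0800, -0.1700, 0.1800)

τ = (0.0800, -0.1700, 0.1800)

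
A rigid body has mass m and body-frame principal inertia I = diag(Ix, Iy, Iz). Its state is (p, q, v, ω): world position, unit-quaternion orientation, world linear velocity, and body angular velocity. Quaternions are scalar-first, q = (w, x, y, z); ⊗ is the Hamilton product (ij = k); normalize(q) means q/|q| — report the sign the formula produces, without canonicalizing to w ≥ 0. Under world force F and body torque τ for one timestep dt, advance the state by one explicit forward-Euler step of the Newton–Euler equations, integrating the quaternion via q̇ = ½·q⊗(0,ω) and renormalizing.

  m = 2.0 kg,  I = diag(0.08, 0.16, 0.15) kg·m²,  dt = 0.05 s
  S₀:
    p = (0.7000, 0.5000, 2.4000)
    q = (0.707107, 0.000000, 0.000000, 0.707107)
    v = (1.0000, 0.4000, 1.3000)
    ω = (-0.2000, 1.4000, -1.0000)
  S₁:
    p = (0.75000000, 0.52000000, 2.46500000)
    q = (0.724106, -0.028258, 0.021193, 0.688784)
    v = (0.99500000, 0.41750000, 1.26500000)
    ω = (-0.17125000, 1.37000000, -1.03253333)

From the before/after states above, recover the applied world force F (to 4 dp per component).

F = (-0.2000, 0.7000, -1.4000)

velocity change Δv = (-0.00500000, 0.01750000, -0.03500000)
F = m·Δv/dt = (-0.2000, 0.7000, -1.4000)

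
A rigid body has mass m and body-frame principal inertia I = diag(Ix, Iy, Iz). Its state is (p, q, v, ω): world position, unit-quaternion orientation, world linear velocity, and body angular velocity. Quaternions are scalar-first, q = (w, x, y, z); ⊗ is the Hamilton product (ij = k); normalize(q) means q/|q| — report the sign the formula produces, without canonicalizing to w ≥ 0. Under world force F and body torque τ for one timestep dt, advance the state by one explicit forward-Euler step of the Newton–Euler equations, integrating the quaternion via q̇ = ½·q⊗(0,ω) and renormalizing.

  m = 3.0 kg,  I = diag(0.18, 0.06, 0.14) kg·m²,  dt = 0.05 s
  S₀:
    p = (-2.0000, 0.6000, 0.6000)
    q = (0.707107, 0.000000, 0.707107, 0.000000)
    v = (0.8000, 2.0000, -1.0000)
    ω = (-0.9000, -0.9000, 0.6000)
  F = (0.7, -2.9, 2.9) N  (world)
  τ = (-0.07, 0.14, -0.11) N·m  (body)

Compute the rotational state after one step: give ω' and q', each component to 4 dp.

ω' = (-0.9074, -0.7653, 0.5954)
q' = (0.7226, -0.0053, 0.6908, 0.0265)

angular accel α = (-0.1489, 2.6933, -0.0914)
ω' = ω + α·dt = (-0.9074, -0.7653, 0.5954)
2q̇ = q⊗(0,ω) = (0.6363963, -0.2121321, -0.6363963, 1.0606605)
updated quaternion q' = (0.7226, -0.0053, 0.6908, 0.0265)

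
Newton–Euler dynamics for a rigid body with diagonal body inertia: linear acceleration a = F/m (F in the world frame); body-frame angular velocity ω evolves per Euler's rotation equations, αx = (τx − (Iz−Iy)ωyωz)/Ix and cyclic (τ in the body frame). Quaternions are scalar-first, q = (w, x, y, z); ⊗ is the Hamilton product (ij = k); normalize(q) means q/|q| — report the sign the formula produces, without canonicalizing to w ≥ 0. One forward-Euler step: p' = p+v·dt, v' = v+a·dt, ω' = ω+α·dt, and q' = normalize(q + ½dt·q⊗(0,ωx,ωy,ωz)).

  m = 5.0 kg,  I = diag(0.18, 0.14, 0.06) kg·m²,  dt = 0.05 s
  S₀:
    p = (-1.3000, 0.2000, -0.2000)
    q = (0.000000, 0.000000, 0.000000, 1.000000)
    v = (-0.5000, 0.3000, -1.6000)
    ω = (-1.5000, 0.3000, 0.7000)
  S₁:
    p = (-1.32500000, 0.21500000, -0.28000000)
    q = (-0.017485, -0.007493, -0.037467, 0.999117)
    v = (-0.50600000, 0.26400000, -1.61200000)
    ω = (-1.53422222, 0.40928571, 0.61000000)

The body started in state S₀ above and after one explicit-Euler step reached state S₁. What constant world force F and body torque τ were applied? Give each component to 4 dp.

F = (-0.6000, -3.6000, -1.2000)
τ = (-0.1400, 0.1800, -0.0900)

ω₁ − ω₀ = (-0.03422222, 0.10928571, -0.09000000)
τ = I·(Δω/dt) + ω₀×(Iω₀) = (-0.1400, 0.1800, -0.0900)
v₁ − v₀ = (-0.00600000, -0.03600000, -0.01200000)
m·(v₁−v₀)/dt = (-0.6000, -3.6000, -1.2000)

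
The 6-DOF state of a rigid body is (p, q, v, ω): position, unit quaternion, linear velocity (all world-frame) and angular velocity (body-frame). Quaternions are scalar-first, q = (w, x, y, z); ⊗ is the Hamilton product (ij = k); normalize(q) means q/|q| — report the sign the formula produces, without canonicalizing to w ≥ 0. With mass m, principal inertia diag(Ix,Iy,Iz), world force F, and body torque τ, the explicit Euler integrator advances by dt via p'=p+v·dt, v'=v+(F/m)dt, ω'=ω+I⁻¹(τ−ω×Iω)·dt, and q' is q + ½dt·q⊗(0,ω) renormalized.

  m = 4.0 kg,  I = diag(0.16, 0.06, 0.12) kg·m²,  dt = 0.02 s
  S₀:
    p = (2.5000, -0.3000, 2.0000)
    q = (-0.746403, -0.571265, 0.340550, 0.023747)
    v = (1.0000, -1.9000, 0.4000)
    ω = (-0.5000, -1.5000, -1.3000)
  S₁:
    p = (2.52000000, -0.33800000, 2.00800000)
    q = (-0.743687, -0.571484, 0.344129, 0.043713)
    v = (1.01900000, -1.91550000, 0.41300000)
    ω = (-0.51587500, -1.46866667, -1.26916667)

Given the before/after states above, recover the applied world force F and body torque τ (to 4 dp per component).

F = (3.8000, -3.1000, 2.6000)
τ = (-0.0100, 0.1200, 0.1100)

ω₁ − ω₀ = (-0.01587500, 0.03133333, 0.03083333)
gyro term ω₀×Iω₀ = (0.1170, 0.0260, -0.0750)
applied torque τ = (-0.0100, 0.1200, 0.1100)
velocity change Δv = (0.01900000, -0.01550000, 0.01300000)
applied force F = (3.8000, -3.1000, 2.6000)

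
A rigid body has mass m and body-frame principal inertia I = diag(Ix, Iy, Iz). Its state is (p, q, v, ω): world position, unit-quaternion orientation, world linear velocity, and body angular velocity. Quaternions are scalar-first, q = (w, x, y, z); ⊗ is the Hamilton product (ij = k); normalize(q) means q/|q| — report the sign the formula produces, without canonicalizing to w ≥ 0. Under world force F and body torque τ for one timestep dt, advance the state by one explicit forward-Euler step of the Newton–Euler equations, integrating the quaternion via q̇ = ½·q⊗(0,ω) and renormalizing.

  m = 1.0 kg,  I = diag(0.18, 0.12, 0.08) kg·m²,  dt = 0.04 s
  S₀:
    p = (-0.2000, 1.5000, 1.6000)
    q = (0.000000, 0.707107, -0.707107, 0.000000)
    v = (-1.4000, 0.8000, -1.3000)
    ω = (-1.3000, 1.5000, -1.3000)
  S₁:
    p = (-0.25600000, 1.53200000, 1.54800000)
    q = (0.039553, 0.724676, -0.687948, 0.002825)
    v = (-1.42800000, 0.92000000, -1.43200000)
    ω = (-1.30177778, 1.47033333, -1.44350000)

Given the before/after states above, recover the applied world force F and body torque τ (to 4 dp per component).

rate change Δω = (-0.00177778, -0.02966667, -0.14350000)
ω₀×(Iω₀) = (0.0780, 0.1690, 0.1170)
applied torque τ = (0.0700, 0.0800, -0.1700)
Δv = v₁−v₀ = (-0.02800000, 0.12000000, -0.13200000)
applied force F = (-0.7000, 3.0000, -3.3000)

F = (-0.7000, 3.0000, -3.3000)
τ = (0.0700, 0.0800, -0.1700)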